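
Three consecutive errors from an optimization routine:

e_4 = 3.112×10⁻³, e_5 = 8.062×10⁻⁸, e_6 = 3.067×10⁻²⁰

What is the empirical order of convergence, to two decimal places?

p ≈ ln(e_6/e_5) / ln(e_5/e_4)
  = ln(3.067×10⁻²⁰/8.062×10⁻⁸) / ln(8.062×10⁻⁸/3.112×10⁻³)
  = ln(3.80427e-13) / ln(2.59062e-05)
  = -28.59748 / -10.56103 ≈ 2.70783

2.71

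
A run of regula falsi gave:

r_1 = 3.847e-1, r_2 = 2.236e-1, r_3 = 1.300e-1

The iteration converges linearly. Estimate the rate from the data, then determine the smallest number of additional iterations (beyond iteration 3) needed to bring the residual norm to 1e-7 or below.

Rate ρ ≈ r_3/r_2 = 1.300e-1/2.236e-1 = 0.5814.
After j more steps, r_{3+j} ≈ 1.300e-1·ρ^j; need ρ^j ≤ 1e-7/1.300e-1 = 7.69231e-07.
j ≥ ln(7.69231e-07)/ln(0.5814) = -14.0779/-0.54232 = 25.959.
So 26 more iterations are needed.

26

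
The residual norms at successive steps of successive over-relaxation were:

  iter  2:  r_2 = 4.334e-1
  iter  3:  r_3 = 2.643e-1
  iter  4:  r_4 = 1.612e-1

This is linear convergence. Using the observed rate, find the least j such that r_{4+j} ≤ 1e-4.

15

Rate ρ ≈ r_4/r_3 = 1.612e-1/2.643e-1 = 0.6099.
After j more steps, r_{4+j} ≈ 1.612e-1·ρ^j; need ρ^j ≤ 1e-4/1.612e-1 = 0.000620347.
j ≥ ln(0.000620347)/ln(0.6099) = -7.3852/-0.49446 = 14.936.
So 15 more iterations are needed.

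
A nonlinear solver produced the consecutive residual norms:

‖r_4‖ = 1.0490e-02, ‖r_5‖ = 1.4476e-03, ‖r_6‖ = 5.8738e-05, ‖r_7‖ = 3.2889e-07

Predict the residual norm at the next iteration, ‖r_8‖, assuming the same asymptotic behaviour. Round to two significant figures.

First estimate the order: p ≈ ln(‖r_7‖/‖r_6‖) / ln(‖r_6‖/‖r_5‖) = ln(3.2889e-07/5.8738e-05)/ln(5.8738e-05/1.4476e-03) = ln(0.00559927)/ln(0.0405761) ≈ 1.6180.
Then ‖r_8‖ ≈ ‖r_7‖·(‖r_7‖/‖r_6‖)^p = 3.2889e-07·(0.00559927)^1.6180 = 3.2889e-07·0.000227236 ≈ 7.474e-11.

7.5e-11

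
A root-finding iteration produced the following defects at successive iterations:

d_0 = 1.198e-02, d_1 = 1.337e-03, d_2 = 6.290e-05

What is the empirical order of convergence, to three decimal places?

1.394

p ≈ ln(d_2/d_1) / ln(d_1/d_0)
  = ln(6.290e-05/1.337e-03) / ln(1.337e-03/1.198e-02)
  = ln(0.0470456) / ln(0.111603)
  = -3.056638 / -2.192807 ≈ 1.393938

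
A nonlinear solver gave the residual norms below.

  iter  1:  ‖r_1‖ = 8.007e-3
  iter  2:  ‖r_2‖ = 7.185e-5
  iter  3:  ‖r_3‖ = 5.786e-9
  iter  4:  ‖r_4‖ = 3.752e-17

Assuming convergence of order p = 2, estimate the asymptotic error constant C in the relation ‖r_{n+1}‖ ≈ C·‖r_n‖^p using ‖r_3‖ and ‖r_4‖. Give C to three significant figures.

C ≈ ‖r_4‖ / ‖r_3‖^2
  = 3.752e-17 / (5.786e-9)^2
  = 3.752e-17 / 3.34778e-17 ≈ 1.1207

1.12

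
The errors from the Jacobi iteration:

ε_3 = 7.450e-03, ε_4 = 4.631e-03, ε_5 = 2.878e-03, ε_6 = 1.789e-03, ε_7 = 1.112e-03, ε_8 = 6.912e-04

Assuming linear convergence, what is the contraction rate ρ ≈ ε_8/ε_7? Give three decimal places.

ρ ≈ ε_8/ε_7 = 6.912e-04/1.112e-03 = 0.62158

0.622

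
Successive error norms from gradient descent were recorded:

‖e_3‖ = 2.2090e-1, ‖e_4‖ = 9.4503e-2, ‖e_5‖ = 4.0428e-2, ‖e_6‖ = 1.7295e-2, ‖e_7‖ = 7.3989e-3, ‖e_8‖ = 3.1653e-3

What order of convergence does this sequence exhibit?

Consecutive ratios: ‖e_8‖/‖e_7‖ = 3.1653e-3/7.3989e-3 = 0.427807, ‖e_7‖/‖e_6‖ = 7.3989e-3/1.7295e-2 = 0.427806.
p ≈ ln(0.427807)/ln(0.427806) = -0.8491/-0.8491 ≈ 1.00.
So the convergence is linear (order 1).

1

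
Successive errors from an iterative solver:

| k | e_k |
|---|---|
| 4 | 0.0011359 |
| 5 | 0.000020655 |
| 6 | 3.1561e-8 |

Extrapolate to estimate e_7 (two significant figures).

8.8e-13

First estimate the order: p ≈ ln(e_6/e_5) / ln(e_5/e_4) = ln(3.1561e-8/0.000020655)/ln(0.000020655/0.0011359) = ln(0.00152801)/ln(0.0181838) ≈ 1.6180.
Then e_7 ≈ e_6·(e_6/e_5)^p = 3.1561e-8·(0.00152801)^1.6180 = 3.1561e-8·2.77918e-05 ≈ 8.771e-13.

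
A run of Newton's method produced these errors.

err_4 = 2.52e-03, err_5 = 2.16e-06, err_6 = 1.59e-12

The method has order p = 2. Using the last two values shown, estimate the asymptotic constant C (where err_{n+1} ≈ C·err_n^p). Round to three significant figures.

0.341

C ≈ err_6 / err_5^2
  = 1.59e-12 / (2.16e-06)^2
  = 1.59e-12 / 4.6656e-12 ≈ 0.34079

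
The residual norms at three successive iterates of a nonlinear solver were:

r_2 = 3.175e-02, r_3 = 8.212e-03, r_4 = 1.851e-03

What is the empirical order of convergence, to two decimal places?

1.10

p ≈ ln(r_4/r_3) / ln(r_3/r_2)
  = ln(1.851e-03/8.212e-03) / ln(8.212e-03/3.175e-02)
  = ln(0.225402) / ln(0.258646)
  = -1.48987 / -1.35229 ≈ 1.10174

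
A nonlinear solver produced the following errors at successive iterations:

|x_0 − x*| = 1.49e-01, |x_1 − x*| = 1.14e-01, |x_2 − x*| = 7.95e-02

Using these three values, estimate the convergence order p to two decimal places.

1.35

p ≈ ln(|x_2 − x*|/|x_1 − x*|) / ln(|x_1 − x*|/|x_0 − x*|)
  = ln(7.95e-02/1.14e-01) / ln(1.14e-01/1.49e-01)
  = ln(0.697368) / ln(0.765101)
  = -0.36044 / -0.26775 ≈ 1.34618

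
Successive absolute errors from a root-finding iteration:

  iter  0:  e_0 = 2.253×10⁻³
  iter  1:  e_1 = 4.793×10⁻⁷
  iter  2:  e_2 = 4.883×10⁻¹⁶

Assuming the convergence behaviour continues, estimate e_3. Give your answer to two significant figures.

First estimate the order: p ≈ ln(e_2/e_1) / ln(e_1/e_0) = ln(4.883×10⁻¹⁶/4.793×10⁻⁷)/ln(4.793×10⁻⁷/2.253×10⁻³) = ln(1.01878e-09)/ln(0.000212739) ≈ 2.4487.
Then e_3 ≈ e_2·(e_2/e_1)^p = 4.883×10⁻¹⁶·(1.01878e-09)^2.4487 = 4.883×10⁻¹⁶·9.58267e-23 ≈ 4.679e-38.

4.7e-38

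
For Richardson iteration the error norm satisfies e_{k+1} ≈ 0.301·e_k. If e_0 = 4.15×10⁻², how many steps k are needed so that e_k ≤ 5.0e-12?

20

After k steps, e_k ≈ 4.15×10⁻²·0.301^k.
Need 0.301^k ≤ 5.0e-12/4.15×10⁻² = 1.20482e-10.
k ≥ ln(1.20482e-10)/ln(0.301) = -22.8395/-1.20065 = 19.023.
Smallest integer k = 20.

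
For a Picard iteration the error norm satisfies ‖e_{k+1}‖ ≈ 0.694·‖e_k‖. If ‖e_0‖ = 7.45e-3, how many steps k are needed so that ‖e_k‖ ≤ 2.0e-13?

67

After k steps, ‖e_k‖ ≈ 7.45e-3·0.694^k.
Need 0.694^k ≤ 2.0e-13/7.45e-3 = 2.68456e-11.
k ≥ ln(2.68456e-11)/ln(0.694) = -24.3409/-0.36528 = 66.636.
Smallest integer k = 67.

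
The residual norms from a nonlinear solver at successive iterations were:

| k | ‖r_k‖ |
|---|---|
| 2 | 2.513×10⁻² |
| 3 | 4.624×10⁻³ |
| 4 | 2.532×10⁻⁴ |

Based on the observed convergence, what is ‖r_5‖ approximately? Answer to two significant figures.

First estimate the order: p ≈ ln(‖r_4‖/‖r_3‖) / ln(‖r_3‖/‖r_2‖) = ln(2.532×10⁻⁴/4.624×10⁻³)/ln(4.624×10⁻³/2.513×10⁻²) = ln(0.0547578)/ln(0.184003) ≈ 1.7160.
Then ‖r_5‖ ≈ ‖r_4‖·(‖r_4‖/‖r_3‖)^p = 2.532×10⁻⁴·(0.0547578)^1.7160 = 2.532×10⁻⁴·0.00684185 ≈ 1.732e-06.

1.7e-6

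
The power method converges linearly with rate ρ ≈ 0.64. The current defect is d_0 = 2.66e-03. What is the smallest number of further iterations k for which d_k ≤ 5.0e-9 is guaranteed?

After k steps, d_k ≈ 2.66e-03·0.64^k.
Need 0.64^k ≤ 5.0e-9/2.66e-03 = 1.8797e-06.
k ≥ ln(1.8797e-06)/ln(0.64) = -13.1844/-0.44629 = 29.542.
Smallest integer k = 30.

30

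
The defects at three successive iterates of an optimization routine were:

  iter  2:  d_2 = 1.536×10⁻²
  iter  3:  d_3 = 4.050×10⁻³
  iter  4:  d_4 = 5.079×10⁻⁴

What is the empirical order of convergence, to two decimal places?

1.56

p ≈ ln(d_4/d_3) / ln(d_3/d_2)
  = ln(5.079×10⁻⁴/4.050×10⁻³) / ln(4.050×10⁻³/1.536×10⁻²)
  = ln(0.125407) / ln(0.263672)
  = -2.07619 / -1.33305 ≈ 1.55747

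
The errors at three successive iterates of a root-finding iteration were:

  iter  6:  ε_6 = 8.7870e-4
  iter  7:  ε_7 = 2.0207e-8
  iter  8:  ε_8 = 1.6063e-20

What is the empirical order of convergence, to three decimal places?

2.609

p ≈ ln(ε_8/ε_7) / ln(ε_7/ε_6)
  = ln(1.6063e-20/2.0207e-8) / ln(2.0207e-8/8.7870e-4)
  = ln(7.94923e-13) / ln(2.29965e-05)
  = -27.860531 / -10.680169 ≈ 2.608623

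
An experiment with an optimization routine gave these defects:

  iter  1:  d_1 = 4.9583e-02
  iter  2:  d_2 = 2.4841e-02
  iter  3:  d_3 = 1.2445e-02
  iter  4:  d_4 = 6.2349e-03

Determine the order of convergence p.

Consecutive ratios: d_4/d_3 = 6.2349e-03/1.2445e-02 = 0.500996, d_3/d_2 = 1.2445e-02/2.4841e-02 = 0.500986.
p ≈ ln(0.500996)/ln(0.500986) = -0.6912/-0.6912 ≈ 1.00.
So the convergence is linear (order 1).

1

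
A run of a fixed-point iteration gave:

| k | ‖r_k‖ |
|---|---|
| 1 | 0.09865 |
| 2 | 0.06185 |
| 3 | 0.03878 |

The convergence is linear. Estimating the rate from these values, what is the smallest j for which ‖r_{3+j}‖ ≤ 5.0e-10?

39

Rate ρ ≈ ‖r_3‖/‖r_2‖ = 0.03878/0.06185 = 0.6270.
After j more steps, ‖r_{3+j}‖ ≈ 0.03878·ρ^j; need ρ^j ≤ 5.0e-10/0.03878 = 1.28932e-08.
j ≥ ln(1.28932e-08)/ln(0.6270) = -18.1666/-0.46681 = 38.916.
So 39 more iterations are needed.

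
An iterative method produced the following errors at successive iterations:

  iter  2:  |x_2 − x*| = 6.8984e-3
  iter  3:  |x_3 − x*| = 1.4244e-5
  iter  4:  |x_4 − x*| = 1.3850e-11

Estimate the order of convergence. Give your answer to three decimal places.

2.239

p ≈ ln(|x_4 − x*|/|x_3 − x*|) / ln(|x_3 − x*|/|x_2 − x*|)
  = ln(1.3850e-11/1.4244e-5) / ln(1.4244e-5/6.8984e-3)
  = ln(9.72339e-07) / ln(0.00206483)
  = -13.843561 / -6.182707 ≈ 2.239078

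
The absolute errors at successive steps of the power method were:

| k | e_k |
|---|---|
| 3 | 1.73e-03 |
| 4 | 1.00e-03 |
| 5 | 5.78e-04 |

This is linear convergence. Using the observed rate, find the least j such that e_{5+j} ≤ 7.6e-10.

Rate ρ ≈ e_5/e_4 = 5.78e-04/1.00e-03 = 0.5780.
After j more steps, e_{5+j} ≈ 5.78e-04·ρ^j; need ρ^j ≤ 7.6e-10/5.78e-04 = 1.31488e-06.
j ≥ ln(1.31488e-06)/ln(0.5780) = -13.5418/-0.54818 = 24.703.
So 25 more iterations are needed.

25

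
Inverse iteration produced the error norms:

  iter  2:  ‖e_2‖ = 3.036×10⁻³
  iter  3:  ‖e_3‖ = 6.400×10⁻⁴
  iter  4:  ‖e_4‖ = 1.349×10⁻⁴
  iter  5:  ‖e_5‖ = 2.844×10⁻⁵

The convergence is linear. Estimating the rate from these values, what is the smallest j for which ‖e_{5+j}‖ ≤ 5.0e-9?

Rate ρ ≈ ‖e_5‖/‖e_4‖ = 2.844×10⁻⁵/1.349×10⁻⁴ = 0.2108.
After j more steps, ‖e_{5+j}‖ ≈ 2.844×10⁻⁵·ρ^j; need ρ^j ≤ 5.0e-9/2.844×10⁻⁵ = 0.000175809.
j ≥ ln(0.000175809)/ln(0.2108) = -8.6461/-1.55685 = 5.554.
So 6 more iterations are needed.

6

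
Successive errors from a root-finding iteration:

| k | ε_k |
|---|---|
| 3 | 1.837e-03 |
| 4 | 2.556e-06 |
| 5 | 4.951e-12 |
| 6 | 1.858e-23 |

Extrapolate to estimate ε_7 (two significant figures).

First estimate the order: p ≈ ln(ε_6/ε_5) / ln(ε_5/ε_4) = ln(1.858e-23/4.951e-12)/ln(4.951e-12/2.556e-06) = ln(3.75278e-12)/ln(1.93701e-06) ≈ 2.0000.
Then ε_7 ≈ ε_6·(ε_6/ε_5)^p = 1.858e-23·(3.75278e-12)^2.0000 = 1.858e-23·1.40834e-23 ≈ 2.617e-46.

2.6e-46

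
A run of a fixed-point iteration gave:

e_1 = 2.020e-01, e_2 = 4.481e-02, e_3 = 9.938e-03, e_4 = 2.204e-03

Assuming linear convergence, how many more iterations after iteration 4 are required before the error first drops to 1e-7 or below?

Rate ρ ≈ e_4/e_3 = 2.204e-03/9.938e-03 = 0.2218.
After j more steps, e_{4+j} ≈ 2.204e-03·ρ^j; need ρ^j ≤ 1e-7/2.204e-03 = 4.53721e-05.
j ≥ ln(4.53721e-05)/ln(0.2218) = -10.0006/-1.50598 = 6.641.
So 7 more iterations are needed.

7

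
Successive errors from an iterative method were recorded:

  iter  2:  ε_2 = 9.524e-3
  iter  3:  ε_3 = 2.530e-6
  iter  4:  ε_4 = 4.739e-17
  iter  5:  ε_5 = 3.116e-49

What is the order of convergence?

Consecutive ratios: ε_5/ε_4 = 3.116e-49/4.739e-17 = 6.57523e-33, ε_4/ε_3 = 4.739e-17/2.530e-6 = 1.87312e-11.
p ≈ ln(6.57523e-33)/ln(1.87312e-11) = -74.1020/-24.7008 ≈ 3.00.
So the convergence is cubic (order 3).

3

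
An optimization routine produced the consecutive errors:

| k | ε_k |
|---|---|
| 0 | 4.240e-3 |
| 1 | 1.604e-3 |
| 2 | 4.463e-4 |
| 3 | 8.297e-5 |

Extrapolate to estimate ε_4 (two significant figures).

First estimate the order: p ≈ ln(ε_3/ε_2) / ln(ε_2/ε_1) = ln(8.297e-5/4.463e-4)/ln(4.463e-4/1.604e-3) = ln(0.185906)/ln(0.278242) ≈ 1.3152.
Then ε_4 ≈ ε_3·(ε_3/ε_2)^p = 8.297e-5·(0.185906)^1.3152 = 8.297e-5·0.109389 ≈ 9.076e-06.

9.1e-6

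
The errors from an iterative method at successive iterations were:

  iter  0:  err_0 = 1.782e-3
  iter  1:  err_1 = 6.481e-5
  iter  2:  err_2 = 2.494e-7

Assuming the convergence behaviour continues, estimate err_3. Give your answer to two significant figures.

First estimate the order: p ≈ ln(err_2/err_1) / ln(err_1/err_0) = ln(2.494e-7/6.481e-5)/ln(6.481e-5/1.782e-3) = ln(0.00384817)/ln(0.0363692) ≈ 1.6778.
Then err_3 ≈ err_2·(err_2/err_1)^p = 2.494e-7·(0.00384817)^1.6778 = 2.494e-7·8.88259e-05 ≈ 2.215e-11.

2.2e-11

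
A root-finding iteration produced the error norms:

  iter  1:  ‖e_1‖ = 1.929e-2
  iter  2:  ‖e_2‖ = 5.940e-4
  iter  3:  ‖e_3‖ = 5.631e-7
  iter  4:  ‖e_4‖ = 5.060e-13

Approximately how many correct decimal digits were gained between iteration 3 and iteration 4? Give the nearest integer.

6

Digits gained ≈ log₁₀(‖e_3‖/‖e_4‖) = log₁₀(5.631e-7/5.060e-13) = log₁₀(1.11285e+06) ≈ 6.046.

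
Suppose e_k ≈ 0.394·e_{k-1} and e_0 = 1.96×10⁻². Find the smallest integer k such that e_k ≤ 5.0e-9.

After k steps, e_k ≈ 1.96×10⁻²·0.394^k.
Need 0.394^k ≤ 5.0e-9/1.96×10⁻² = 2.55102e-07.
k ≥ ln(2.55102e-07)/ln(0.394) = -15.1816/-0.93140 = 16.300.
Smallest integer k = 17.

17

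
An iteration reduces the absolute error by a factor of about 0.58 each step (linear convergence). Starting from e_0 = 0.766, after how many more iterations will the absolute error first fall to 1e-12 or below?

51

After k steps, e_k ≈ 0.766·0.58^k.
Need 0.58^k ≤ 1e-12/0.766 = 1.30548e-12.
k ≥ ln(1.30548e-12)/ln(0.58) = -27.3645/-0.54473 = 50.235.
Smallest integer k = 51.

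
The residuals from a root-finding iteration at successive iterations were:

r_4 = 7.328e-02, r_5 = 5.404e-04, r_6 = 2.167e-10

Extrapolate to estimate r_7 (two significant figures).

1.4e-29

First estimate the order: p ≈ ln(r_6/r_5) / ln(r_5/r_4) = ln(2.167e-10/5.404e-04)/ln(5.404e-04/7.328e-02) = ln(4.00999e-07)/ln(0.00737445) ≈ 3.0000.
Then r_7 ≈ r_6·(r_6/r_5)^p = 2.167e-10·(4.00999e-07)^3.0000 = 2.167e-10·6.44807e-20 ≈ 1.397e-29.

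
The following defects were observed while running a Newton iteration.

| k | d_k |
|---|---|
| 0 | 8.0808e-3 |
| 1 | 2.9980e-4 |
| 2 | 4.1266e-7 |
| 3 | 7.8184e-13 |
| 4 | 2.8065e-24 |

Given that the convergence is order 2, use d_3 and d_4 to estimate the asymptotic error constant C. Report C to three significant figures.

4.59

C ≈ d_4 / d_3^2
  = 2.8065e-24 / (7.8184e-13)^2
  = 2.8065e-24 / 6.11274e-25 ≈ 4.5912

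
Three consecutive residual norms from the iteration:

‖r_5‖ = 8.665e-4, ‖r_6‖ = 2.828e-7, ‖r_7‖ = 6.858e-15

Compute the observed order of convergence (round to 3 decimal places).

p ≈ ln(‖r_7‖/‖r_6‖) / ln(‖r_6‖/‖r_5‖)
  = ln(6.858e-15/2.828e-7) / ln(2.828e-7/8.665e-4)
  = ln(2.42504e-08) / ln(0.00032637)
  = -17.534833 / -8.027479 ≈ 2.184351

2.184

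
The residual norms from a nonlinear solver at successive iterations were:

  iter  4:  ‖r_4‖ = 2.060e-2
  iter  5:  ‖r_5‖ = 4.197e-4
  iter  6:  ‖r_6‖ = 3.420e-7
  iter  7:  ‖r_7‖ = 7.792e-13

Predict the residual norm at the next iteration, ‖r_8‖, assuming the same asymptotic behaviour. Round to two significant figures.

3.8e-23

First estimate the order: p ≈ ln(‖r_7‖/‖r_6‖) / ln(‖r_6‖/‖r_5‖) = ln(7.792e-13/3.420e-7)/ln(3.420e-7/4.197e-4) = ln(2.27836e-06)/ln(0.000814868) ≈ 1.8267.
Then ‖r_8‖ ≈ ‖r_7‖·(‖r_7‖/‖r_6‖)^p = 7.792e-13·(2.27836e-06)^1.8267 = 7.792e-13·4.93252e-11 ≈ 3.843e-23.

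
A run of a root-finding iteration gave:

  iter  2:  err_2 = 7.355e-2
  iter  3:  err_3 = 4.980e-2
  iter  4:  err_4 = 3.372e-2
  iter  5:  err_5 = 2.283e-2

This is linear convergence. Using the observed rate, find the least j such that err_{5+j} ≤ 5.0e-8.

Rate ρ ≈ err_5/err_4 = 2.283e-2/3.372e-2 = 0.6770.
After j more steps, err_{5+j} ≈ 2.283e-2·ρ^j; need ρ^j ≤ 5.0e-8/2.283e-2 = 2.1901e-06.
j ≥ ln(2.1901e-06)/ln(0.6770) = -13.0316/-0.39008 = 33.408.
So 34 more iterations are needed.

34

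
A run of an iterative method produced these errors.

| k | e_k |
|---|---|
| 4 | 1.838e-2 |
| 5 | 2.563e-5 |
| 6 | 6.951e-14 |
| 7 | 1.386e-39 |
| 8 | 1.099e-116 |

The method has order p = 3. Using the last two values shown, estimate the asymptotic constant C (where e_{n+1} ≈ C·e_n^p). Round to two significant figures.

C ≈ e_8 / e_7^3
  = 1.099e-116 / (1.386e-39)^3
  = 1.099e-116 / 2.6625e-117 ≈ 4.1277

4.1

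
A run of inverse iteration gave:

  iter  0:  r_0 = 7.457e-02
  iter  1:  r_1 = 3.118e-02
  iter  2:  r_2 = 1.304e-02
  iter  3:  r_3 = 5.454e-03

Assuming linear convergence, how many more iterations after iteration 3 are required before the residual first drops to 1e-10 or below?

Rate ρ ≈ r_3/r_2 = 5.454e-03/1.304e-02 = 0.4183.
After j more steps, r_{3+j} ≈ 5.454e-03·ρ^j; need ρ^j ≤ 1e-10/5.454e-03 = 1.83352e-08.
j ≥ ln(1.83352e-08)/ln(0.4183) = -17.8144/-0.87156 = 20.440.
So 21 more iterations are needed.

21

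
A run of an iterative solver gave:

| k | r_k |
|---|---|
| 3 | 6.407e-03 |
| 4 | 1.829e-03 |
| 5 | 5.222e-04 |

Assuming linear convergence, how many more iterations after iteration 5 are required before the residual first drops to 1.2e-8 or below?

Rate ρ ≈ r_5/r_4 = 5.222e-04/1.829e-03 = 0.2855.
After j more steps, r_{5+j} ≈ 5.222e-04·ρ^j; need ρ^j ≤ 1.2e-8/5.222e-04 = 2.29797e-05.
j ≥ ln(2.29797e-05)/ln(0.2855) = -10.6809/-1.25351 = 8.521.
So 9 more iterations are needed.

9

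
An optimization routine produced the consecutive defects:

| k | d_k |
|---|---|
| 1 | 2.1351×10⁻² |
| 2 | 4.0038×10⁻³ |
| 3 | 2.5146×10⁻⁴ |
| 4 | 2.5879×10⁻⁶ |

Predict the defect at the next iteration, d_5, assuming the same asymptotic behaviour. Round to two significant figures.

First estimate the order: p ≈ ln(d_4/d_3) / ln(d_3/d_2) = ln(2.5879×10⁻⁶/2.5146×10⁻⁴)/ln(2.5146×10⁻⁴/4.0038×10⁻³) = ln(0.0102915)/ln(0.0628053) ≈ 1.6535.
Then d_5 ≈ d_4·(d_4/d_3)^p = 2.5879×10⁻⁶·(0.0102915)^1.6535 = 2.5879×10⁻⁶·0.00051717 ≈ 1.338e-09.

1.3e-9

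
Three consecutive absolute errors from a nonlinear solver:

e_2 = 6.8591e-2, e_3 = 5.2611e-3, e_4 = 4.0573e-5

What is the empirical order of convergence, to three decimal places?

1.895

p ≈ ln(e_4/e_3) / ln(e_3/e_2)
  = ln(4.0573e-5/5.2611e-3) / ln(5.2611e-3/6.8591e-2)
  = ln(0.00771189) / ln(0.0767025)
  = -4.864992 / -2.567821 ≈ 1.894599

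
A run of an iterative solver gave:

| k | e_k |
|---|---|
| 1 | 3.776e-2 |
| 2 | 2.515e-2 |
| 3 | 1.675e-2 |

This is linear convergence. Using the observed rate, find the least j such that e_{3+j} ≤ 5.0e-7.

Rate ρ ≈ e_3/e_2 = 1.675e-2/2.515e-2 = 0.6660.
After j more steps, e_{3+j} ≈ 1.675e-2·ρ^j; need ρ^j ≤ 5.0e-7/1.675e-2 = 2.98507e-05.
j ≥ ln(2.98507e-05)/ln(0.6660) = -10.4193/-0.40647 = 25.634.
So 26 more iterations are needed.

26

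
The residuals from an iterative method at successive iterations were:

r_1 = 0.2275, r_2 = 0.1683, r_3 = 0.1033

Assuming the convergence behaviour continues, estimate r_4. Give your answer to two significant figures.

First estimate the order: p ≈ ln(r_3/r_2) / ln(r_2/r_1) = ln(0.1033/0.1683)/ln(0.1683/0.2275) = ln(0.613785)/ln(0.73978) ≈ 1.6195.
Then r_4 ≈ r_3·(r_3/r_2)^p = 0.1033·(0.613785)^1.6195 = 0.1033·0.45362 ≈ 0.04686.

4.7e-2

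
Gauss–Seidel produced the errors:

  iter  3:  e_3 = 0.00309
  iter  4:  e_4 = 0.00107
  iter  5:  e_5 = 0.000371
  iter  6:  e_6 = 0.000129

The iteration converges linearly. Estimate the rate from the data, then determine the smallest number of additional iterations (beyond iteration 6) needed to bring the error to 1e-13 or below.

Rate ρ ≈ e_6/e_5 = 0.000129/0.000371 = 0.3477.
After j more steps, e_{6+j} ≈ 0.000129·ρ^j; need ρ^j ≤ 1e-13/0.000129 = 7.75194e-10.
j ≥ ln(7.75194e-10)/ln(0.3477) = -20.9779/-1.05642 = 19.858.
So 20 more iterations are needed.

20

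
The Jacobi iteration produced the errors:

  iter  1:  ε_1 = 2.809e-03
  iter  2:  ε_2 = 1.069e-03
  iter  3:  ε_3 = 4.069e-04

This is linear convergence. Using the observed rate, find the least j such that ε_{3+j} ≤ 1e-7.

9

Rate ρ ≈ ε_3/ε_2 = 4.069e-04/1.069e-03 = 0.3806.
After j more steps, ε_{3+j} ≈ 4.069e-04·ρ^j; need ρ^j ≤ 1e-7/4.069e-04 = 0.000245761.
j ≥ ln(0.000245761)/ln(0.3806) = -8.3112/-0.96601 = 8.604.
So 9 more iterations are needed.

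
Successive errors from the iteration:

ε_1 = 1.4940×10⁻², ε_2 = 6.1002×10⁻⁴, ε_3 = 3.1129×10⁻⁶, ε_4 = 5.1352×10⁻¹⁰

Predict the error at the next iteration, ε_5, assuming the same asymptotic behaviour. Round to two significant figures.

2.9e-16

First estimate the order: p ≈ ln(ε_4/ε_3) / ln(ε_3/ε_2) = ln(5.1352×10⁻¹⁰/3.1129×10⁻⁶)/ln(3.1129×10⁻⁶/6.1002×10⁻⁴) = ln(0.000164965)/ln(0.00510295) ≈ 1.6502.
Then ε_5 ≈ ε_4·(ε_4/ε_3)^p = 5.1352×10⁻¹⁰·(0.000164965)^1.6502 = 5.1352×10⁻¹⁰·5.72717e-07 ≈ 2.941e-16.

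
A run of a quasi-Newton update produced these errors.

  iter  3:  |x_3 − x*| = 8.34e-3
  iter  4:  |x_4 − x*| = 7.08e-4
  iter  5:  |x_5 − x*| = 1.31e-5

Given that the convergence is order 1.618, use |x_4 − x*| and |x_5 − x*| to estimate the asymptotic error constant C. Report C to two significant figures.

1.6

C ≈ |x_5 − x*| / |x_4 − x*|^1.618
  = 1.31e-5 / (7.08e-4)^1.618
  = 1.31e-5 / 8.00486e-06 ≈ 1.6365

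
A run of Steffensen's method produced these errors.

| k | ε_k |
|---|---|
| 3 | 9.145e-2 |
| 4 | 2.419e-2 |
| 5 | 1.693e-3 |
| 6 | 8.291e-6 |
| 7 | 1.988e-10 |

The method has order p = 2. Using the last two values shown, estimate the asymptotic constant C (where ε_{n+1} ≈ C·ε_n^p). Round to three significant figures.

2.89

C ≈ ε_7 / ε_6^2
  = 1.988e-10 / (8.291e-6)^2
  = 1.988e-10 / 6.87407e-11 ≈ 2.892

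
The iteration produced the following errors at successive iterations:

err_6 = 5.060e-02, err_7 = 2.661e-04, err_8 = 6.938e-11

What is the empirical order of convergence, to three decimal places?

p ≈ ln(err_8/err_7) / ln(err_7/err_6)
  = ln(6.938e-11/2.661e-04) / ln(2.661e-04/5.060e-02)
  = ln(2.60729e-07) / ln(0.00525889)
  = -15.159784 / -5.247835 ≈ 2.888769

2.889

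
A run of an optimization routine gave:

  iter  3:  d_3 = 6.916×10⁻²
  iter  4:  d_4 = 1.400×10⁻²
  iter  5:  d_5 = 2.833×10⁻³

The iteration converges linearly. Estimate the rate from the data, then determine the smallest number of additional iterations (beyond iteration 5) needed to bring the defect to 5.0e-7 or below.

6

Rate ρ ≈ d_5/d_4 = 2.833×10⁻³/1.400×10⁻² = 0.2024.
After j more steps, d_{5+j} ≈ 2.833×10⁻³·ρ^j; need ρ^j ≤ 5.0e-7/2.833×10⁻³ = 0.000176491.
j ≥ ln(0.000176491)/ln(0.2024) = -8.6422/-1.59751 = 5.410.
So 6 more iterations are needed.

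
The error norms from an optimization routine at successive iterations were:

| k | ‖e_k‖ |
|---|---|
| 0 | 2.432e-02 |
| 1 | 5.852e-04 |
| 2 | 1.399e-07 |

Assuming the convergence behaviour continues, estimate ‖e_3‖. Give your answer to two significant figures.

First estimate the order: p ≈ ln(‖e_2‖/‖e_1‖) / ln(‖e_1‖/‖e_0‖) = ln(1.399e-07/5.852e-04)/ln(5.852e-04/2.432e-02) = ln(0.000239064)/ln(0.0240625) ≈ 2.2373.
Then ‖e_3‖ ≈ ‖e_2‖·(‖e_2‖/‖e_1‖)^p = 1.399e-07·(0.000239064)^2.2373 = 1.399e-07·7.90041e-09 ≈ 1.105e-15.

1.1e-15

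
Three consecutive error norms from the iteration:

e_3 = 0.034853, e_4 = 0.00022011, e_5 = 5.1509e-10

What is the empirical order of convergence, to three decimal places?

p ≈ ln(e_5/e_4) / ln(e_4/e_3)
  = ln(5.1509e-10/0.00022011) / ln(0.00022011/0.034853)
  = ln(2.34015e-06) / ln(0.00631538)
  = -12.965296 / -5.064767 ≈ 2.559900

2.560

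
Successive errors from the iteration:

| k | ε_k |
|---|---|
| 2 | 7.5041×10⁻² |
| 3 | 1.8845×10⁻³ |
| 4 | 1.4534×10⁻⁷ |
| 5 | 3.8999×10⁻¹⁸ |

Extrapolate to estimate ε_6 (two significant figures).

2.6e-45

First estimate the order: p ≈ ln(ε_5/ε_4) / ln(ε_4/ε_3) = ln(3.8999×10⁻¹⁸/1.4534×10⁻⁷)/ln(1.4534×10⁻⁷/1.8845×10⁻³) = ln(2.68329e-11)/ln(7.71239e-05) ≈ 2.5703.
Then ε_6 ≈ ε_5·(ε_5/ε_4)^p = 3.8999×10⁻¹⁸·(2.68329e-11)^2.5703 = 3.8999×10⁻¹⁸·6.73759e-28 ≈ 2.628e-45.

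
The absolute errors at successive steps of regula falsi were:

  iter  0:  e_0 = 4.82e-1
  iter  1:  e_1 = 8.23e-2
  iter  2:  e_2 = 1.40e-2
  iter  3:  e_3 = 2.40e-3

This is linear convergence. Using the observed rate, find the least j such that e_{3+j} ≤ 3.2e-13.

Rate ρ ≈ e_3/e_2 = 2.40e-3/1.40e-2 = 0.1714.
After j more steps, e_{3+j} ≈ 2.40e-3·ρ^j; need ρ^j ≤ 3.2e-13/2.40e-3 = 1.33333e-10.
j ≥ ln(1.33333e-10)/ln(0.1714) = -22.7382/-1.76376 = 12.892.
So 13 more iterations are needed.

13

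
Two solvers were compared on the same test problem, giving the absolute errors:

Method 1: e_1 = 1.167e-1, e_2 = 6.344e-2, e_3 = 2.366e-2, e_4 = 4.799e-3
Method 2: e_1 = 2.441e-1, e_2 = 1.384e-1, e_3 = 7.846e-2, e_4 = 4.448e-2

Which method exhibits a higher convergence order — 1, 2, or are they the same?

1

Method 1: p ≈ ln(4.799e-3/2.366e-2)/ln(2.366e-2/6.344e-2) ≈ 1.62.
Method 2: p ≈ ln(4.448e-2/7.846e-2)/ln(7.846e-2/1.384e-1) ≈ 1.00.
Method 1 has the higher order (≈1.6 vs ≈1.0).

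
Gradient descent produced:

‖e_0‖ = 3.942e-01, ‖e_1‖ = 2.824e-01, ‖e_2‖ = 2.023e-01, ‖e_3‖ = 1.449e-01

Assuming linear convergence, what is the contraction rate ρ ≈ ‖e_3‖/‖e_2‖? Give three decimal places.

0.716

ρ ≈ ‖e_3‖/‖e_2‖ = 1.449e-01/2.023e-01 = 0.71626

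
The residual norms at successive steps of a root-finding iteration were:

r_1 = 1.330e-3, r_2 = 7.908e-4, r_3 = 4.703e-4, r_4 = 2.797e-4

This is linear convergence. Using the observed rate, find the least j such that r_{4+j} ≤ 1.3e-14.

Rate ρ ≈ r_4/r_3 = 2.797e-4/4.703e-4 = 0.5947.
After j more steps, r_{4+j} ≈ 2.797e-4·ρ^j; need ρ^j ≤ 1.3e-14/2.797e-4 = 4.64784e-11.
j ≥ ln(4.64784e-11)/ln(0.5947) = -23.7920/-0.51970 = 45.780.
So 46 more iterations are needed.

46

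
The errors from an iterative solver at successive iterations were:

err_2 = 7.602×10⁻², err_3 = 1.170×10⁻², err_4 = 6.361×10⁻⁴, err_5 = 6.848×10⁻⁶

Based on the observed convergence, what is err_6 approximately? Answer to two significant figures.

First estimate the order: p ≈ ln(err_5/err_4) / ln(err_4/err_3) = ln(6.848×10⁻⁶/6.361×10⁻⁴)/ln(6.361×10⁻⁴/1.170×10⁻²) = ln(0.0107656)/ln(0.0543675) ≈ 1.5561.
Then err_6 ≈ err_5·(err_5/err_4)^p = 6.848×10⁻⁶·(0.0107656)^1.5561 = 6.848×10⁻⁶·0.000866273 ≈ 5.932e-09.

5.9e-9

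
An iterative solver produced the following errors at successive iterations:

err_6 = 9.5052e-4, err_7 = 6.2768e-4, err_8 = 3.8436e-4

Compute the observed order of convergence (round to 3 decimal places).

1.182

p ≈ ln(err_8/err_7) / ln(err_7/err_6)
  = ln(3.8436e-4/6.2768e-4) / ln(6.2768e-4/9.5052e-4)
  = ln(0.61235) / ln(0.660354)
  = -0.490451 / -0.414979 ≈ 1.181869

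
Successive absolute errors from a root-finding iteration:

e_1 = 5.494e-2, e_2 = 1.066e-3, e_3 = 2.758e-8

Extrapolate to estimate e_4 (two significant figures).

First estimate the order: p ≈ ln(e_3/e_2) / ln(e_2/e_1) = ln(2.758e-8/1.066e-3)/ln(1.066e-3/5.494e-2) = ln(2.58724e-05)/ln(0.019403) ≈ 2.6792.
Then e_4 ≈ e_3·(e_3/e_2)^p = 2.758e-8·(2.58724e-05)^2.6792 = 2.758e-8·5.12947e-13 ≈ 1.415e-20.

1.4e-20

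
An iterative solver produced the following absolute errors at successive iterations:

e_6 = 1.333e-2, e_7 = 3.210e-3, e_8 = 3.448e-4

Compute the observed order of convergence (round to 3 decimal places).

p ≈ ln(e_8/e_7) / ln(e_7/e_6)
  = ln(3.448e-4/3.210e-3) / ln(3.210e-3/1.333e-2)
  = ln(0.107414) / ln(0.24081)
  = -2.231065 / -1.423747 ≈ 1.567038

1.567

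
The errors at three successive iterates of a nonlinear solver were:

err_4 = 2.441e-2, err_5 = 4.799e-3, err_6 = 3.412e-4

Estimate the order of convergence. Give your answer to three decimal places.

p ≈ ln(err_6/err_5) / ln(err_5/err_4)
  = ln(3.412e-4/4.799e-3) / ln(4.799e-3/2.441e-2)
  = ln(0.0710981) / ln(0.1966)
  = -2.643695 / -1.626584 ≈ 1.625305

1.625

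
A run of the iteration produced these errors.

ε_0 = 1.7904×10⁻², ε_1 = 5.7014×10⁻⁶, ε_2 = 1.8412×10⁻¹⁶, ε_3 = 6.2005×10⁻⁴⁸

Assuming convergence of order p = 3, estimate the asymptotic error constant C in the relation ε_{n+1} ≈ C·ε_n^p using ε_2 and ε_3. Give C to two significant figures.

0.99

C ≈ ε_3 / ε_2^3
  = 6.2005×10⁻⁴⁸ / (1.8412×10⁻¹⁶)^3
  = 6.2005×10⁻⁴⁸ / 6.2417e-48 ≈ 0.9934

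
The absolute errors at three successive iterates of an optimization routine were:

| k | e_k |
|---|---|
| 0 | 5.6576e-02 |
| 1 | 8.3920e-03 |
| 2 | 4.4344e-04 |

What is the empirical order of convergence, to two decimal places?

p ≈ ln(e_2/e_1) / ln(e_1/e_0)
  = ln(4.4344e-04/8.3920e-03) / ln(8.3920e-03/5.6576e-02)
  = ln(0.0528408) / ln(0.148331)
  = -2.94047 / -1.90831 ≈ 1.54088

1.54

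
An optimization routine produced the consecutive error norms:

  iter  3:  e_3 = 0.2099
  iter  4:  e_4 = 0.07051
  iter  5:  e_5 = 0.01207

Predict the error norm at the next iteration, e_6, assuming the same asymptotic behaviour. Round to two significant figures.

6.9e-4

First estimate the order: p ≈ ln(e_5/e_4) / ln(e_4/e_3) = ln(0.01207/0.07051)/ln(0.07051/0.2099) = ln(0.171181)/ln(0.335922) ≈ 1.6180.
Then e_6 ≈ e_5·(e_5/e_4)^p = 0.01207·(0.171181)^1.6180 = 0.01207·0.0575084 ≈ 0.0006941.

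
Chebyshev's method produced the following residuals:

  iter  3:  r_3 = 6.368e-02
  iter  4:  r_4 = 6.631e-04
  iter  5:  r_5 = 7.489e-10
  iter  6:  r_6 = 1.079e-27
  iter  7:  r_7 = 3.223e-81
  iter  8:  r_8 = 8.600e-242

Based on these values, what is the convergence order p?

3

Consecutive ratios: r_8/r_7 = 8.600e-242/3.223e-81 = 2.66832e-161, r_7/r_6 = 3.223e-81/1.079e-27 = 2.98703e-54.
p ≈ ln(2.66832e-161)/ln(2.98703e-54) = -369.7348/-123.2453 ≈ 3.00.
So the convergence is cubic (order 3).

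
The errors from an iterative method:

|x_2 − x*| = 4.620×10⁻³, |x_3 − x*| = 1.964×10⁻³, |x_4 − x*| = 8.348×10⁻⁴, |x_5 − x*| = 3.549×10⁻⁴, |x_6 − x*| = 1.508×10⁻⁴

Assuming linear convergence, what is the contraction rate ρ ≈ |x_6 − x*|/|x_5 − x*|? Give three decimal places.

0.425

ρ ≈ |x_6 − x*|/|x_5 − x*| = 1.508×10⁻⁴/3.549×10⁻⁴ = 0.42491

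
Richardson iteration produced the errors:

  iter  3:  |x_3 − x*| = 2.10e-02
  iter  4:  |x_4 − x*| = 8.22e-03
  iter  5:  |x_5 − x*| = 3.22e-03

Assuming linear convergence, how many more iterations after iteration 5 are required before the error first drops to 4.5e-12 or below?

22

Rate ρ ≈ |x_5 − x*|/|x_4 − x*| = 3.22e-03/8.22e-03 = 0.3917.
After j more steps, |x_{5+j} − x*| ≈ 3.22e-03·ρ^j; need ρ^j ≤ 4.5e-12/3.22e-03 = 1.39752e-09.
j ≥ ln(1.39752e-09)/ln(0.3917) = -20.3886/-0.93726 = 21.753.
So 22 more iterations are needed.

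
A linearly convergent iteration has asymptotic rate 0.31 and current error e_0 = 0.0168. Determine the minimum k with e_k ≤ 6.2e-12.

19

After k steps, e_k ≈ 0.0168·0.31^k.
Need 0.31^k ≤ 6.2e-12/0.0168 = 3.69048e-10.
k ≥ ln(3.69048e-10)/ln(0.31) = -21.7201/-1.17118 = 18.545.
Smallest integer k = 19.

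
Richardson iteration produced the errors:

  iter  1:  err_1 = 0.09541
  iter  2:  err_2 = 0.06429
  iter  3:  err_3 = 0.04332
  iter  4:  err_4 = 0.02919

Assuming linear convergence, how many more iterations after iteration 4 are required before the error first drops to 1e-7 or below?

32

Rate ρ ≈ err_4/err_3 = 0.02919/0.04332 = 0.6738.
After j more steps, err_{4+j} ≈ 0.02919·ρ^j; need ρ^j ≤ 1e-7/0.02919 = 3.42583e-06.
j ≥ ln(3.42583e-06)/ln(0.6738) = -12.5842/-0.39482 = 31.873.
So 32 more iterations are needed.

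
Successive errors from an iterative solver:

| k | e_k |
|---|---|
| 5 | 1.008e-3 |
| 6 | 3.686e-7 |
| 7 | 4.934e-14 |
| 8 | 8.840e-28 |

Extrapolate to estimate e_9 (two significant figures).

First estimate the order: p ≈ ln(e_8/e_7) / ln(e_7/e_6) = ln(8.840e-28/4.934e-14)/ln(4.934e-14/3.686e-7) = ln(1.79165e-14)/ln(1.33858e-07) ≈ 2.0000.
Then e_9 ≈ e_8·(e_8/e_7)^p = 8.840e-28·(1.79165e-14)^2.0000 = 8.840e-28·3.21001e-28 ≈ 2.838e-55.

2.8e-55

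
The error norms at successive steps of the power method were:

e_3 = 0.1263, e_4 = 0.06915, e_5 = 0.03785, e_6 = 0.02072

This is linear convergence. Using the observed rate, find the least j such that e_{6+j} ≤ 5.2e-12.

Rate ρ ≈ e_6/e_5 = 0.02072/0.03785 = 0.5474.
After j more steps, e_{6+j} ≈ 0.02072·ρ^j; need ρ^j ≤ 5.2e-12/0.02072 = 2.50965e-10.
j ≥ ln(2.50965e-10)/ln(0.5474) = -22.1057/-0.60258 = 36.685.
So 37 more iterations are needed.

37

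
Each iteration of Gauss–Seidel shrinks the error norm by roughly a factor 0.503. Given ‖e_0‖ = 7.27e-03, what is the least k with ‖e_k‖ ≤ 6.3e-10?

24

After k steps, ‖e_k‖ ≈ 7.27e-03·0.503^k.
Need 0.503^k ≤ 6.3e-10/7.27e-03 = 8.66575e-08.
k ≥ ln(8.66575e-08)/ln(0.503) = -16.2613/-0.68717 = 23.664.
Smallest integer k = 24.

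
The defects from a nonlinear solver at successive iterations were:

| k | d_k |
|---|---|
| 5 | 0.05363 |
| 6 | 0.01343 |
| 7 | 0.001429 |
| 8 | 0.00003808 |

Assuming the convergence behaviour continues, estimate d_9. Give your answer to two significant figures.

1.1e-7

First estimate the order: p ≈ ln(d_8/d_7) / ln(d_7/d_6) = ln(0.00003808/0.001429)/ln(0.001429/0.01343) = ln(0.026648)/ln(0.106404) ≈ 1.6180.
Then d_9 ≈ d_8·(d_8/d_7)^p = 0.00003808·(0.026648)^1.6180 = 0.00003808·0.00283612 ≈ 1.08e-07.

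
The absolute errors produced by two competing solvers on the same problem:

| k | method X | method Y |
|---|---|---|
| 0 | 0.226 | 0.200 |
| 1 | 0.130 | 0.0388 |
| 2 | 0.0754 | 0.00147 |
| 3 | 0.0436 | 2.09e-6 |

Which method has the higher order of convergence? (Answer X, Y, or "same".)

Y

Method X: p ≈ ln(0.0436/0.0754)/ln(0.0754/0.130) ≈ 1.01.
Method Y: p ≈ ln(2.09e-6/0.00147)/ln(0.00147/0.0388) ≈ 2.00.
Method Y has the higher order (≈2.0 vs ≈1.0).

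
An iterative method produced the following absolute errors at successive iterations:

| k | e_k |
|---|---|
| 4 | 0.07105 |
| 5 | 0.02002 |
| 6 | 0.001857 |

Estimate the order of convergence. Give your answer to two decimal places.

1.88

p ≈ ln(e_6/e_5) / ln(e_5/e_4)
  = ln(0.001857/0.02002) / ln(0.02002/0.07105)
  = ln(0.0927572) / ln(0.281773)
  = -2.37777 / -1.26665 ≈ 1.87721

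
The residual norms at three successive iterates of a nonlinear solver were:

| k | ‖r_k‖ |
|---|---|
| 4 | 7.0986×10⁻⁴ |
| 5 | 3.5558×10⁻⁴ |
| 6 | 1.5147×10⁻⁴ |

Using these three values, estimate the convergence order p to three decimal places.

1.234

p ≈ ln(‖r_6‖/‖r_5‖) / ln(‖r_5‖/‖r_4‖)
  = ln(1.5147×10⁻⁴/3.5558×10⁻⁴) / ln(3.5558×10⁻⁴/7.0986×10⁻⁴)
  = ln(0.42598) / ln(0.500916)
  = -0.853363 / -0.691317 ≈ 1.234402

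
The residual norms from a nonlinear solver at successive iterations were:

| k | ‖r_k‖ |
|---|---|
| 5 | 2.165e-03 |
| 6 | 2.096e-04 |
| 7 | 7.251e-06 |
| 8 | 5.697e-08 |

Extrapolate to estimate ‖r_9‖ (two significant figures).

5.3e-11

First estimate the order: p ≈ ln(‖r_8‖/‖r_7‖) / ln(‖r_7‖/‖r_6‖) = ln(5.697e-08/7.251e-06)/ln(7.251e-06/2.096e-04) = ln(0.00785685)/ln(0.0345945) ≈ 1.4406.
Then ‖r_9‖ ≈ ‖r_8‖·(‖r_8‖/‖r_7‖)^p = 5.697e-08·(0.00785685)^1.4406 = 5.697e-08·0.000928742 ≈ 5.291e-11.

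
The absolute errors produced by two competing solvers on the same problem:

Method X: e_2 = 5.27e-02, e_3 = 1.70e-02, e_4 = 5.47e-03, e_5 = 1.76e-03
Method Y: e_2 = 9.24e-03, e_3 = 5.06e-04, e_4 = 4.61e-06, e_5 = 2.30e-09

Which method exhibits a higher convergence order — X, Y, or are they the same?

Y

Method X: p ≈ ln(1.76e-03/5.47e-03)/ln(5.47e-03/1.70e-02) ≈ 1.00.
Method Y: p ≈ ln(2.30e-09/4.61e-06)/ln(4.61e-06/5.06e-04) ≈ 1.62.
Method Y has the higher order (≈1.6 vs ≈1.0).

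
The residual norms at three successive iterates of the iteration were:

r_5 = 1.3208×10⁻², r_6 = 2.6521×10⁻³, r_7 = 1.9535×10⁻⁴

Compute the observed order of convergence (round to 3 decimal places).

1.625

p ≈ ln(r_7/r_6) / ln(r_6/r_5)
  = ln(1.9535×10⁻⁴/2.6521×10⁻³) / ln(2.6521×10⁻³/1.3208×10⁻²)
  = ln(0.0736586) / ln(0.200795)
  = -2.608314 / -1.605471 ≈ 1.624641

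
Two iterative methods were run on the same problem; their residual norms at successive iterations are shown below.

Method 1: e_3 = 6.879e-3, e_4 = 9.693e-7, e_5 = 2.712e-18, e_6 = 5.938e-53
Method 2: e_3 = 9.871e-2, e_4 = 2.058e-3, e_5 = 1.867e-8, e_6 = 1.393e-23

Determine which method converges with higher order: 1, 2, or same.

Method 1: p ≈ ln(5.938e-53/2.712e-18)/ln(2.712e-18/9.693e-7) ≈ 3.00.
Method 2: p ≈ ln(1.393e-23/1.867e-8)/ln(1.867e-8/2.058e-3) ≈ 3.00.
Both orders ≈ 3.0 — effectively the same.

same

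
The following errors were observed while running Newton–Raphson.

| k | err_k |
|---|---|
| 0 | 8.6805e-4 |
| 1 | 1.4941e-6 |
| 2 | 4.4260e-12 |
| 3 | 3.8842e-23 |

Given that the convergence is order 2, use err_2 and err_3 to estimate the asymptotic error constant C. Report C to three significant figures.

1.98

C ≈ err_3 / err_2^2
  = 3.8842e-23 / (4.4260e-12)^2
  = 3.8842e-23 / 1.95895e-23 ≈ 1.9828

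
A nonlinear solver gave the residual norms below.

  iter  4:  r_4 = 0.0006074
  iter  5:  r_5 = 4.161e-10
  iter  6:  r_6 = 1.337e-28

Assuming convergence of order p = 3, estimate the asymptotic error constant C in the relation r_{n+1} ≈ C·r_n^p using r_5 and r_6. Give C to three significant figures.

1.86

C ≈ r_6 / r_5^3
  = 1.337e-28 / (4.161e-10)^3
  = 1.337e-28 / 7.20432e-29 ≈ 1.8558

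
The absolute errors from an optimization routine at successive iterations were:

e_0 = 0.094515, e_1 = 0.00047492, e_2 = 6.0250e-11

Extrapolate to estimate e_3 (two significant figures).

First estimate the order: p ≈ ln(e_2/e_1) / ln(e_1/e_0) = ln(6.0250e-11/0.00047492)/ln(0.00047492/0.094515) = ln(1.26863e-07)/ln(0.00502481) ≈ 3.0000.
Then e_3 ≈ e_2·(e_2/e_1)^p = 6.0250e-11·(1.26863e-07)^3.0000 = 6.0250e-11·2.04176e-21 ≈ 1.23e-31.

1.2e-31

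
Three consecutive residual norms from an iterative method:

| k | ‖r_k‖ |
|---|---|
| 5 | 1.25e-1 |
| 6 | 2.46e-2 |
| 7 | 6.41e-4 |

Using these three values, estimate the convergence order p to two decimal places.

p ≈ ln(‖r_7‖/‖r_6‖) / ln(‖r_6‖/‖r_5‖)
  = ln(6.41e-4/2.46e-2) / ln(2.46e-2/1.25e-1)
  = ln(0.0260569) / ln(0.1968)
  = -3.64747 / -1.62557 ≈ 2.24381

2.24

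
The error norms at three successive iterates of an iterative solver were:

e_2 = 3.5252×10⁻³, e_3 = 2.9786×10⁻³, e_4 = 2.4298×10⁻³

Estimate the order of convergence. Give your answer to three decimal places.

1.209

p ≈ ln(e_4/e_3) / ln(e_3/e_2)
  = ln(2.4298×10⁻³/2.9786×10⁻³) / ln(2.9786×10⁻³/3.5252×10⁻³)
  = ln(0.815752) / ln(0.844945)
  = -0.203645 / -0.168484 ≈ 1.208690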